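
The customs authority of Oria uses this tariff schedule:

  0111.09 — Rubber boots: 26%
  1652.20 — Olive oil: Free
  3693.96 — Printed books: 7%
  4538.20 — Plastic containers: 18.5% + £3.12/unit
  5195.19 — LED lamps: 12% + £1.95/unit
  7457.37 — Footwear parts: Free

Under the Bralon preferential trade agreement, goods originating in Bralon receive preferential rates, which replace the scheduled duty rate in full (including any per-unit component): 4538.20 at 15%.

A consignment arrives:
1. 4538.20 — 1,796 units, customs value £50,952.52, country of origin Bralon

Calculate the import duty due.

Line 1 (4538.20, Bralon, 1,796 units, £50,952.52):
Base rate for 4538.20 is 18.5% + £3.12/unit.
Origin Bralon qualifies under the Oria–Bralon agreement and 4538.20 is covered: preferential rate 15% applies instead.
Duty = £50,952.52 × 15% = £7,642.88.

£7,642.88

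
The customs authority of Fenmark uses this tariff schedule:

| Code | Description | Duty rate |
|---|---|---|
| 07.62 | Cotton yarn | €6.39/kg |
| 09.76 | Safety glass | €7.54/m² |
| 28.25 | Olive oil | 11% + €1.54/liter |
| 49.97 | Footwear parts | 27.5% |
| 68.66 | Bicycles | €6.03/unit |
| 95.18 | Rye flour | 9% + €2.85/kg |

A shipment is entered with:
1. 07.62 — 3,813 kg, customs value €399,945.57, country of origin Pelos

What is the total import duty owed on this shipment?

€24,365.07

Line 1 (07.62, Pelos, 3,813 kg, €399,945.57):
Base rate for 07.62 is €6.39/kg.
Duty = 3,813 × €6.39 = €24,365.07.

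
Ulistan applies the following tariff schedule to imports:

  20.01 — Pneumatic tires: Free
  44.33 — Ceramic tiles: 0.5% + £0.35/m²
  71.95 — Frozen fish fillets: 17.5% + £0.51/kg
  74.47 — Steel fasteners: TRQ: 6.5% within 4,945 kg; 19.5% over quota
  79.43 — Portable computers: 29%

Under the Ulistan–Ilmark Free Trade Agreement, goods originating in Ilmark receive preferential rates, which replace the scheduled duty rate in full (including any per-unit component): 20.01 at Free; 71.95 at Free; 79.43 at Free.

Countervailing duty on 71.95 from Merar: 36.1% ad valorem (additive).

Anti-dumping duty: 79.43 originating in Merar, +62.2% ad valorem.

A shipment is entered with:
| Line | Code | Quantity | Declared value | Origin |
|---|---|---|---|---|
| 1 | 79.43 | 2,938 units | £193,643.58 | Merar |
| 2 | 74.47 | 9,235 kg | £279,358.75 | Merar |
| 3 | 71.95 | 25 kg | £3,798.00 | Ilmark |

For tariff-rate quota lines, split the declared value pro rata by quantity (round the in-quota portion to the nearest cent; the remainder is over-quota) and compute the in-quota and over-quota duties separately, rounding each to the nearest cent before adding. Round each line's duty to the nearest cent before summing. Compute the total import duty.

Line 1 (79.43, Merar, 2,938 units, £193,643.58):
Base rate for 79.43 is 29%.
79.43 has an FTA preferential rate, but origin Merar is not Ilmark; base rate stands.
Additional duty on 79.43 from Merar: +62.2%. Applied ad valorem rate: 29% + 62.2% = 91.2%.
Duty = £193,643.58 × 91.2% = £176,602.94.
Line 2 (74.47, Merar, 9,235 kg, £279,358.75):
Code 74.47 is under a tariff-rate quota (threshold 4,945 kg). In-quota: 4,945 kg at 6.5%; over-quota: 4,290 kg at 19.5%.
Pro-rata value split: in-quota = £279,358.75 × 4,945/9,235 = £149,586.25; over-quota = £279,358.75 − £149,586.25 = £129,772.50.
In-quota duty = £149,586.25 × 6.5% = £9,723.11. Over-quota duty = £129,772.50 × 19.5% = £25,305.64.
Line duty = £9,723.11 + £25,305.64 = £35,028.75.
Line 3 (71.95, Ilmark, 25 kg, £3,798.00):
Base rate for 71.95 is 17.5% + £0.51/kg.
Origin Ilmark qualifies under the Ulistan–Ilmark agreement and 71.95 is covered: preferential rate Free applies instead.
The additional-duty order on 71.95 targets Merar, not Ilmark; it does not apply.
Duty = £3,798.00 × 0% = £0.00.
Total = £176,602.94 + £35,028.75 + £0.00 = £211,631.69.

£211,631.69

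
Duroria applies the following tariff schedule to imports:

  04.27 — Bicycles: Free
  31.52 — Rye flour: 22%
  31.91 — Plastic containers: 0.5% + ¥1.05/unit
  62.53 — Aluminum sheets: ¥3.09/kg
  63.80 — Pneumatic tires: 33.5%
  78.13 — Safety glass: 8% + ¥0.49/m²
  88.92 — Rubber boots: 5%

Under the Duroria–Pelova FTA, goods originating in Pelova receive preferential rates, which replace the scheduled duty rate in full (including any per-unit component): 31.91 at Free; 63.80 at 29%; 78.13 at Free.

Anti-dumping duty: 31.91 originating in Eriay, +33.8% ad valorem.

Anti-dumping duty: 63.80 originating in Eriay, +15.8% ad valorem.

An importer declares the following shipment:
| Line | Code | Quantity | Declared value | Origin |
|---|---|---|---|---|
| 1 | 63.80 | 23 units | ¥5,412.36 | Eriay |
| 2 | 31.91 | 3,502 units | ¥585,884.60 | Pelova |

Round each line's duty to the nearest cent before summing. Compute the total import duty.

Line 1 (63.80, Eriay, 23 units, ¥5,412.36):
Base rate for 63.80 is 33.5%.
63.80 has an FTA preferential rate, but origin Eriay is not Pelova; base rate stands.
Additional duty on 63.80 from Eriay: +15.8%. Applied ad valorem rate: 33.5% + 15.8% = 49.3%.
Duty = ¥5,412.36 × 49.3% = ¥2,668.29.
Line 2 (31.91, Pelova, 3,502 units, ¥585,884.60):
Base rate for 31.91 is 0.5% + ¥1.05/unit.
Origin Pelova qualifies under the Duroria–Pelova agreement and 31.91 is covered: preferential rate Free applies instead.
The additional-duty order on 31.91 targets Eriay, not Pelova; it does not apply.
Duty = ¥585,884.60 × 0% = ¥0.00.
Total = ¥2,668.29 + ¥0.00 = ¥2,668.29.

¥2,668.29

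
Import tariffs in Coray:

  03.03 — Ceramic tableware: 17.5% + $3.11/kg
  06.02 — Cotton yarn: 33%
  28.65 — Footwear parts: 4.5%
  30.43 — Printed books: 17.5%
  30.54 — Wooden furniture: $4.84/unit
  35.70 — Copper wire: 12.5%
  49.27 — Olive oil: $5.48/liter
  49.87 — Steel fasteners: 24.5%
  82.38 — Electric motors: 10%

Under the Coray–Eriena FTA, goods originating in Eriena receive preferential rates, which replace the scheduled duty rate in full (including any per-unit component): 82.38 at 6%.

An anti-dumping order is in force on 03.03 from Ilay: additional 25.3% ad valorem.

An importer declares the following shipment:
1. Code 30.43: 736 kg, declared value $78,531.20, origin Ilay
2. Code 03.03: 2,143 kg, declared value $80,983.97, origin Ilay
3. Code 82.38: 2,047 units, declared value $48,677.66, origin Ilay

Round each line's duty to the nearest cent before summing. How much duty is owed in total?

Line 1 (30.43, Ilay, 736 kg, $78,531.20):
Base rate for 30.43 is 17.5%.
Duty = $78,531.20 × 17.5% = $13,742.96.
Line 2 (03.03, Ilay, 2,143 kg, $80,983.97):
Base rate for 03.03 is 17.5% + $3.11/kg.
Additional duty on 03.03 from Ilay: +25.3%. Applied ad valorem rate: 17.5% + 25.3% = 42.8%.
Duty = $80,983.97 × 42.8% + 2,143 × $3.11 = $41,325.87.
Line 3 (82.38, Ilay, 2,047 units, $48,677.66):
Base rate for 82.38 is 10%.
82.38 has an FTA preferential rate, but origin Ilay is not Eriena; base rate stands.
Duty = $48,677.66 × 10% = $4,867.77.
Total = $13,742.96 + $41,325.87 + $4,867.77 = $59,936.60.

$59,936.60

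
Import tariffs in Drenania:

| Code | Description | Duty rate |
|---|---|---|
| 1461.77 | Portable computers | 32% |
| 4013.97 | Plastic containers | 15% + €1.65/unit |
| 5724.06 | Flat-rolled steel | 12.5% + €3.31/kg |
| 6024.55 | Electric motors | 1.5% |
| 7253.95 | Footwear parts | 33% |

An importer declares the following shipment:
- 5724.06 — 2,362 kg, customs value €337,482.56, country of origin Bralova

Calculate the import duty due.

€50,003.54

Line 1 (5724.06, Bralova, 2,362 kg, €337,482.56):
Base rate for 5724.06 is 12.5% + €3.31/kg.
Duty = €337,482.56 × 12.5% + 2,362 × €3.31 = €50,003.54.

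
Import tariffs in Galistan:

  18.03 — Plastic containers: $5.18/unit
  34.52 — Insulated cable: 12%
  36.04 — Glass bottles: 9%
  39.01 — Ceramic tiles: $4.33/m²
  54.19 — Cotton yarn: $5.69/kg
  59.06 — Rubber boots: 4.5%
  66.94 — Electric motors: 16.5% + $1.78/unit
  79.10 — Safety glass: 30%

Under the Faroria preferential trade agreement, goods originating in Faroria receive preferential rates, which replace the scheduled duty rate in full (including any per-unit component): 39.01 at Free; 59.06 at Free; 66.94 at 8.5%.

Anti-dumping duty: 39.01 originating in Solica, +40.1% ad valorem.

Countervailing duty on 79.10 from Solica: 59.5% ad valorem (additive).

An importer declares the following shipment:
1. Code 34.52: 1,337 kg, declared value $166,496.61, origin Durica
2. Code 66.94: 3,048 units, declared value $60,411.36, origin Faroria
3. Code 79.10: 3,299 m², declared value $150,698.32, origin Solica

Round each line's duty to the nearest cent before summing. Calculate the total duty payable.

$159,989.56

Line 1 (34.52, Durica, 1,337 kg, $166,496.61):
Base rate for 34.52 is 12%.
Duty = $166,496.61 × 12% = $19,979.59.
Line 2 (66.94, Faroria, 3,048 units, $60,411.36):
Base rate for 66.94 is 16.5% + $1.78/unit.
Origin Faroria qualifies under the Galistan–Faroria agreement and 66.94 is covered: preferential rate 8.5% applies instead.
Duty = $60,411.36 × 8.5% = $5,134.97.
Line 3 (79.10, Solica, 3,299 m², $150,698.32):
Base rate for 79.10 is 30%.
Additional duty on 79.10 from Solica: +59.5%. Applied ad valorem rate: 30% + 59.5% = 89.5%.
Duty = $150,698.32 × 89.5% = $134,875.00.
Total = $19,979.59 + $5,134.97 + $134,875.00 = $159,989.56.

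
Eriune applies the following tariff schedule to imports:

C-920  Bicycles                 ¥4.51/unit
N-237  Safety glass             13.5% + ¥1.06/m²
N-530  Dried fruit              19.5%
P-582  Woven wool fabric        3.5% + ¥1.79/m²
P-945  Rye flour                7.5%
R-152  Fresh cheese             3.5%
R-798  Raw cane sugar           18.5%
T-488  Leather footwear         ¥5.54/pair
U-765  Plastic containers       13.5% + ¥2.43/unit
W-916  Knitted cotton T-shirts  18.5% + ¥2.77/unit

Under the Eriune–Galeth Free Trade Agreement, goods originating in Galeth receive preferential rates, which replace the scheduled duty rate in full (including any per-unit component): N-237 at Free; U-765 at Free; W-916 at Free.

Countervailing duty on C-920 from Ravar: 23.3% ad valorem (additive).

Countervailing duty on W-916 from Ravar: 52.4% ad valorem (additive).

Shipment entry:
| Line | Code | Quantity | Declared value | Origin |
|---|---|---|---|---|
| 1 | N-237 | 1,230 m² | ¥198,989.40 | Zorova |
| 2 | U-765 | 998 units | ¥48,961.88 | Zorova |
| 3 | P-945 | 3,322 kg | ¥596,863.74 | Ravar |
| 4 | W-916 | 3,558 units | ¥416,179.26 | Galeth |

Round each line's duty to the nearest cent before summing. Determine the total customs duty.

Line 1 (N-237, Zorova, 1,230 m², ¥198,989.40):
Base rate for N-237 is 13.5% + ¥1.06/m².
N-237 has an FTA preferential rate, but origin Zorova is not Galeth; base rate stands.
Duty = ¥198,989.40 × 13.5% + 1,230 × ¥1.06 = ¥28,167.37.
Line 2 (U-765, Zorova, 998 units, ¥48,961.88):
Base rate for U-765 is 13.5% + ¥2.43/unit.
U-765 has an FTA preferential rate, but origin Zorova is not Galeth; base rate stands.
Duty = ¥48,961.88 × 13.5% + 998 × ¥2.43 = ¥9,034.99.
Line 3 (P-945, Ravar, 3,322 kg, ¥596,863.74):
Base rate for P-945 is 7.5%.
Duty = ¥596,863.74 × 7.5% = ¥44,764.78.
Line 4 (W-916, Galeth, 3,558 units, ¥416,179.26):
Base rate for W-916 is 18.5% + ¥2.77/unit.
Origin Galeth qualifies under the Eriune–Galeth agreement and W-916 is covered: preferential rate Free applies instead.
The additional-duty order on W-916 targets Ravar, not Galeth; it does not apply.
Duty = ¥416,179.26 × 0% = ¥0.00.
Total = ¥28,167.37 + ¥9,034.99 + ¥44,764.78 + ¥0.00 = ¥81,967.14.

¥81,967.14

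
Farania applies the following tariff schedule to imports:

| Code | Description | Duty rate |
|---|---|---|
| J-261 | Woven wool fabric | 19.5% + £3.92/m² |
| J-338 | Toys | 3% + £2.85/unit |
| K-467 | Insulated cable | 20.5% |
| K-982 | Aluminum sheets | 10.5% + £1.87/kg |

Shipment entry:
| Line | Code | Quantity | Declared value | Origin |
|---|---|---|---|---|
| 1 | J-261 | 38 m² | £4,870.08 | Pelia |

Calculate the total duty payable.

£1,098.63

Line 1 (J-261, Pelia, 38 m², £4,870.08):
Base rate for J-261 is 19.5% + £3.92/m².
Duty = £4,870.08 × 19.5% + 38 × £3.92 = £1,098.63.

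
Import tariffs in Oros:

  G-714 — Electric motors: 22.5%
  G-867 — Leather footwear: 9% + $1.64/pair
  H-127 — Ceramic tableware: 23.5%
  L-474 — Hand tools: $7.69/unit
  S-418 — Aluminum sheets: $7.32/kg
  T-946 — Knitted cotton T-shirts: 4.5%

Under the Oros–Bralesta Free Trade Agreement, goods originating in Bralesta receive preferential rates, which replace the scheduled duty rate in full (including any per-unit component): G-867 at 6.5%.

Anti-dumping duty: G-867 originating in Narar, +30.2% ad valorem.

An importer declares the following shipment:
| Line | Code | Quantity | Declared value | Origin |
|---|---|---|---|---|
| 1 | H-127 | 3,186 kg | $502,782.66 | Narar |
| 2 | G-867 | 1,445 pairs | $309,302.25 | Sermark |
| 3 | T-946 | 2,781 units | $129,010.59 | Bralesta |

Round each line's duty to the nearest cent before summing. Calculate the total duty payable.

$154,166.41

Line 1 (H-127, Narar, 3,186 kg, $502,782.66):
Base rate for H-127 is 23.5%.
Duty = $502,782.66 × 23.5% = $118,153.93.
Line 2 (G-867, Sermark, 1,445 pairs, $309,302.25):
Base rate for G-867 is 9% + $1.64/pair.
G-867 has an FTA preferential rate, but origin Sermark is not Bralesta; base rate stands.
The additional-duty order on G-867 targets Narar, not Sermark; it does not apply.
Duty = $309,302.25 × 9% + 1,445 × $1.64 = $30,207.00.
Line 3 (T-946, Bralesta, 2,781 units, $129,010.59):
Base rate for T-946 is 4.5%.
Origin Bralesta is the FTA partner but T-946 is not on the preference list; base rate stands.
Duty = $129,010.59 × 4.5% = $5,805.48.
Total = $118,153.93 + $30,207.00 + $5,805.48 = $154,166.41.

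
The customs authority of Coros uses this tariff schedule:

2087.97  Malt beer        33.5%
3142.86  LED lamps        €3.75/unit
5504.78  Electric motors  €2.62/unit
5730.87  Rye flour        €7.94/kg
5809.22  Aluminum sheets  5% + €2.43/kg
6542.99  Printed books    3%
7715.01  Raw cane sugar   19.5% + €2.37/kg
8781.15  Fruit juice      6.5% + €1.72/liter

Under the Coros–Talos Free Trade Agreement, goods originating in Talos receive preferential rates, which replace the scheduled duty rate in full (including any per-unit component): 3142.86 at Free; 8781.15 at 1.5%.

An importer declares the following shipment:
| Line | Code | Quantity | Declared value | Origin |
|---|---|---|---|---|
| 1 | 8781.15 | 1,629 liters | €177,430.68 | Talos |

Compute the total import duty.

€2,661.46

Line 1 (8781.15, Talos, 1,629 liters, €177,430.68):
Base rate for 8781.15 is 6.5% + €1.72/liter.
Origin Talos qualifies under the Coros–Talos agreement and 8781.15 is covered: preferential rate 1.5% applies instead.
Duty = €177,430.68 × 1.5% = €2,661.46.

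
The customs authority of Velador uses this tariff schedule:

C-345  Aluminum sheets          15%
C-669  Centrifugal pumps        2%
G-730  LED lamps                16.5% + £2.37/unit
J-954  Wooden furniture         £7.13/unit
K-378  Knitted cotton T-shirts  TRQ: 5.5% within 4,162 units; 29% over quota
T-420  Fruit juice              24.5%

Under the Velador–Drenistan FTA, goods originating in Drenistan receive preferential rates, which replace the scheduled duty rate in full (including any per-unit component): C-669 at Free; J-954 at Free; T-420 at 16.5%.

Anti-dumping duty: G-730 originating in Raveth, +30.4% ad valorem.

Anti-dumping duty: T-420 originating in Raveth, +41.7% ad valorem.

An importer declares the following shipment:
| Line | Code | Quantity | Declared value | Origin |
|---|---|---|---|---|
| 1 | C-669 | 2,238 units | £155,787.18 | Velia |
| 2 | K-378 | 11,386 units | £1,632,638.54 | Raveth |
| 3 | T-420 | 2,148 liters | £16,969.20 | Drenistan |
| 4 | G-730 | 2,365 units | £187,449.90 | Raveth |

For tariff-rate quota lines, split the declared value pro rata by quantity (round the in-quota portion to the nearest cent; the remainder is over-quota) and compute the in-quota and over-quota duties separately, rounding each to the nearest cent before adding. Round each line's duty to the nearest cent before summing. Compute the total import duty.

Line 1 (C-669, Velia, 2,238 units, £155,787.18):
Base rate for C-669 is 2%.
C-669 has an FTA preferential rate, but origin Velia is not Drenistan; base rate stands.
Duty = £155,787.18 × 2% = £3,115.74.
Line 2 (K-378, Raveth, 11,386 units, £1,632,638.54):
Code K-378 is under a tariff-rate quota (threshold 4,162 units). In-quota: 4,162 units at 5.5%; over-quota: 7,224 units at 29%.
Pro-rata value split: in-quota = £1,632,638.54 × 4,162/11,386 = £596,789.18; over-quota = £1,632,638.54 − £596,789.18 = £1,035,849.36.
In-quota duty = £596,789.18 × 5.5% = £32,823.40. Over-quota duty = £1,035,849.36 × 29% = £300,396.31.
Line duty = £32,823.40 + £300,396.31 = £333,219.71.
Line 3 (T-420, Drenistan, 2,148 liters, £16,969.20):
Base rate for T-420 is 24.5%.
Origin Drenistan qualifies under the Velador–Drenistan agreement and T-420 is covered: preferential rate 16.5% applies instead.
The additional-duty order on T-420 targets Raveth, not Drenistan; it does not apply.
Duty = £16,969.20 × 16.5% = £2,799.92.
Line 4 (G-730, Raveth, 2,365 units, £187,449.90):
Base rate for G-730 is 16.5% + £2.37/unit.
Additional duty on G-730 from Raveth: +30.4%. Applied ad valorem rate: 16.5% + 30.4% = 46.9%.
Duty = £187,449.90 × 46.9% + 2,365 × £2.37 = £93,519.05.
Total = £3,115.74 + £333,219.71 + £2,799.92 + £93,519.05 = £432,654.42.

£432,654.42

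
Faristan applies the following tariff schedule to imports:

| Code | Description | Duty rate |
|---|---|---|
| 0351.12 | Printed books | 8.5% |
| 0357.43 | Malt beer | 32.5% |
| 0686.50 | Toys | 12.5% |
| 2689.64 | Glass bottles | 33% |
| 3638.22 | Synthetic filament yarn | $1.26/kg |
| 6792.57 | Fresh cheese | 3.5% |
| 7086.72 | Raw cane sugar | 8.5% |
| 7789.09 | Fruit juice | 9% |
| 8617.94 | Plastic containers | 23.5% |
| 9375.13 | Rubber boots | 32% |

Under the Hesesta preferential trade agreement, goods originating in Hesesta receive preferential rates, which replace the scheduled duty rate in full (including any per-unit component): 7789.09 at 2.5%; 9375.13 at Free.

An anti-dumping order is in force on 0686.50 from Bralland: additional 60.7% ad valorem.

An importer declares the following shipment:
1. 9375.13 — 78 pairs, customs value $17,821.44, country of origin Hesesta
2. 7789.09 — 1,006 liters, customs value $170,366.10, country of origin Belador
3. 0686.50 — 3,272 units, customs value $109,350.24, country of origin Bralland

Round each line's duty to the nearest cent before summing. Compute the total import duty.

Line 1 (9375.13, Hesesta, 78 pairs, $17,821.44):
Base rate for 9375.13 is 32%.
Origin Hesesta qualifies under the Faristan–Hesesta agreement and 9375.13 is covered: preferential rate Free applies instead.
Duty = $17,821.44 × 0% = $0.00.
Line 2 (7789.09, Belador, 1,006 liters, $170,366.10):
Base rate for 7789.09 is 9%.
7789.09 has an FTA preferential rate, but origin Belador is not Hesesta; base rate stands.
Duty = $170,366.10 × 9% = $15,332.95.
Line 3 (0686.50, Bralland, 3,272 units, $109,350.24):
Base rate for 0686.50 is 12.5%.
Additional duty on 0686.50 from Bralland: +60.7%. Applied ad valorem rate: 12.5% + 60.7% = 73.2%.
Duty = $109,350.24 × 73.2% = $80,044.38.
Total = $0.00 + $15,332.95 + $80,044.38 = $95,377.33.

$95,377.33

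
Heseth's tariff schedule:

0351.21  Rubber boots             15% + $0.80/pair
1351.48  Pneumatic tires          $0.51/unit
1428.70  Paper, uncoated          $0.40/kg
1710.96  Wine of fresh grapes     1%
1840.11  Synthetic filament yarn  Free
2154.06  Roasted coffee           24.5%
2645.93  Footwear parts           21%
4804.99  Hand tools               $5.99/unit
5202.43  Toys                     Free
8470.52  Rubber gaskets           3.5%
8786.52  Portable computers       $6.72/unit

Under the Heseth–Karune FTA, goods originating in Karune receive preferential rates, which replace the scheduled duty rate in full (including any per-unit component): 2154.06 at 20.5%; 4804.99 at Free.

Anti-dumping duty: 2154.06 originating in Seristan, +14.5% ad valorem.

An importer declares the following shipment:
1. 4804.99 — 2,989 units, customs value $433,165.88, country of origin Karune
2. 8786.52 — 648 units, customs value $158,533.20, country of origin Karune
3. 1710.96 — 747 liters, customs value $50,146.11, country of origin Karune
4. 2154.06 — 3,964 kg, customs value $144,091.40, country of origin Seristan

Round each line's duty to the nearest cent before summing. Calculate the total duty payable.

Line 1 (4804.99, Karune, 2,989 units, $433,165.88):
Base rate for 4804.99 is $5.99/unit.
Origin Karune qualifies under the Heseth–Karune agreement and 4804.99 is covered: preferential rate Free applies instead.
Duty = $433,165.88 × 0% = $0.00.
Line 2 (8786.52, Karune, 648 units, $158,533.20):
Base rate for 8786.52 is $6.72/unit.
Origin Karune is the FTA partner but 8786.52 is not on the preference list; base rate stands.
Duty = 648 × $6.72 = $4,354.56.
Line 3 (1710.96, Karune, 747 liters, $50,146.11):
Base rate for 1710.96 is 1%.
Origin Karune is the FTA partner but 1710.96 is not on the preference list; base rate stands.
Duty = $50,146.11 × 1% = $501.46.
Line 4 (2154.06, Seristan, 3,964 kg, $144,091.40):
Base rate for 2154.06 is 24.5%.
2154.06 has an FTA preferential rate, but origin Seristan is not Karune; base rate stands.
Additional duty on 2154.06 from Seristan: +14.5%. Applied ad valorem rate: 24.5% + 14.5% = 39%.
Duty = $144,091.40 × 39% = $56,195.65.
Total = $0.00 + $4,354.56 + $501.46 + $56,195.65 = $61,051.67.

$61,051.67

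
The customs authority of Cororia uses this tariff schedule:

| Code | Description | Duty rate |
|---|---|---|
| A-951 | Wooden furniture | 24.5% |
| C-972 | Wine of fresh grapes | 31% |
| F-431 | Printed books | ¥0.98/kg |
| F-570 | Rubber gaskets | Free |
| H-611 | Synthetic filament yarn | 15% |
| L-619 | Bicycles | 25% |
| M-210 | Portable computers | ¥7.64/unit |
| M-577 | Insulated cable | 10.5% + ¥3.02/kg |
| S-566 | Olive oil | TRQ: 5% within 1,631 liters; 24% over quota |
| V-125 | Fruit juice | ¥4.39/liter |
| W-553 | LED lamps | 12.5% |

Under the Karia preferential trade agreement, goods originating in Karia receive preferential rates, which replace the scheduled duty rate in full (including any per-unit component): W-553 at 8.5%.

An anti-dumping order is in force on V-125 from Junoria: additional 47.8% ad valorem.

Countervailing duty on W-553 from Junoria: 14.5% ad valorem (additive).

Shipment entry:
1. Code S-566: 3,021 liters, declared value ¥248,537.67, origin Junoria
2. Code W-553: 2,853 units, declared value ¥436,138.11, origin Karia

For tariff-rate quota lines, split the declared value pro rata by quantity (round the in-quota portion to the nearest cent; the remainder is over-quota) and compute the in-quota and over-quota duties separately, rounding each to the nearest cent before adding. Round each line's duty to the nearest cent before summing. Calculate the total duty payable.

¥71,226.13

Line 1 (S-566, Junoria, 3,021 liters, ¥248,537.67):
Code S-566 is under a tariff-rate quota (threshold 1,631 liters). In-quota: 1,631 liters at 5%; over-quota: 1,390 liters at 24%.
Pro-rata value split: in-quota = ¥248,537.67 × 1,631/3,021 = ¥134,182.37; over-quota = ¥248,537.67 − ¥134,182.37 = ¥114,355.30.
In-quota duty = ¥134,182.37 × 5% = ¥6,709.12. Over-quota duty = ¥114,355.30 × 24% = ¥27,445.27.
Line duty = ¥6,709.12 + ¥27,445.27 = ¥34,154.39.
Line 2 (W-553, Karia, 2,853 units, ¥436,138.11):
Base rate for W-553 is 12.5%.
Origin Karia qualifies under the Cororia–Karia agreement and W-553 is covered: preferential rate 8.5% applies instead.
The additional-duty order on W-553 targets Junoria, not Karia; it does not apply.
Duty = ¥436,138.11 × 8.5% = ¥37,071.74.
Total = ¥34,154.39 + ¥37,071.74 = ¥71,226.13.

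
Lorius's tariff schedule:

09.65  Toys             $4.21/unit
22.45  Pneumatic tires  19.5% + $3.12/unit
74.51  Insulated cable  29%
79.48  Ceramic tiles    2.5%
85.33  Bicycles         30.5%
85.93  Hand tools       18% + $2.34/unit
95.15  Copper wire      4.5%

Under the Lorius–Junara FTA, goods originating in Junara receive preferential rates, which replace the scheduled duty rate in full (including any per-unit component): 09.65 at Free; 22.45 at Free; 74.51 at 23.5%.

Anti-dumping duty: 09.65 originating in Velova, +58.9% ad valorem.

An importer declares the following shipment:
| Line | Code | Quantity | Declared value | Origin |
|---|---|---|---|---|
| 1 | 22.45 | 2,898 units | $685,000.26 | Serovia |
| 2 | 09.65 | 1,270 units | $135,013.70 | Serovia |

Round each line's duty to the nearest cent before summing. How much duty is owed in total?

$147,963.51

Line 1 (22.45, Serovia, 2,898 units, $685,000.26):
Base rate for 22.45 is 19.5% + $3.12/unit.
22.45 has an FTA preferential rate, but origin Serovia is not Junara; base rate stands.
Duty = $685,000.26 × 19.5% + 2,898 × $3.12 = $142,616.81.
Line 2 (09.65, Serovia, 1,270 units, $135,013.70):
Base rate for 09.65 is $4.21/unit.
09.65 has an FTA preferential rate, but origin Serovia is not Junara; base rate stands.
The additional-duty order on 09.65 targets Velova, not Serovia; it does not apply.
Duty = 1,270 × $4.21 = $5,346.70.
Total = $142,616.81 + $5,346.70 = $147,963.51.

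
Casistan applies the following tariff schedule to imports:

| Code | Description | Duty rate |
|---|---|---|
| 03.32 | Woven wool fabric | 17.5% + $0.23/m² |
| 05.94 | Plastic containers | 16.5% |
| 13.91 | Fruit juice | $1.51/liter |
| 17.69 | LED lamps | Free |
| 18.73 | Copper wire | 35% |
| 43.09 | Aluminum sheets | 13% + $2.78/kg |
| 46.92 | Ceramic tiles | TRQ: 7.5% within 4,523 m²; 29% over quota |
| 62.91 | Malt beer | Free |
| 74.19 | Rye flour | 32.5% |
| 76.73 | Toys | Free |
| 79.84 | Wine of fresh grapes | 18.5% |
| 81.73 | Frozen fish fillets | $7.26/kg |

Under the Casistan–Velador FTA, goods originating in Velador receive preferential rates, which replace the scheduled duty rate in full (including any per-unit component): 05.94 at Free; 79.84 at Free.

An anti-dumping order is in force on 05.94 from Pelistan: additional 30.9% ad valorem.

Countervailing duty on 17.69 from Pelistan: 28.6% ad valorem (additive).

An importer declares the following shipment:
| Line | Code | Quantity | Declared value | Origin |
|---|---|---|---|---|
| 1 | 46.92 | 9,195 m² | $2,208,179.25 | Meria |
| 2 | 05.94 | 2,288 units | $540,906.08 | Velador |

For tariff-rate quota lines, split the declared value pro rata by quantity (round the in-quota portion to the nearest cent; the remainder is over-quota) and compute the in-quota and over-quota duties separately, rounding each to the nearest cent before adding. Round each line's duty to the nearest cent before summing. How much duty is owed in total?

Line 1 (46.92, Meria, 9,195 m², $2,208,179.25):
Code 46.92 is under a tariff-rate quota (threshold 4,523 m²). In-quota: 4,523 m² at 7.5%; over-quota: 4,672 m² at 29%.
Pro-rata value split: in-quota = $2,208,179.25 × 4,523/9,195 = $1,086,198.45; over-quota = $2,208,179.25 − $1,086,198.45 = $1,121,980.80.
In-quota duty = $1,086,198.45 × 7.5% = $81,464.88. Over-quota duty = $1,121,980.80 × 29% = $325,374.43.
Line duty = $81,464.88 + $325,374.43 = $406,839.31.
Line 2 (05.94, Velador, 2,288 units, $540,906.08):
Base rate for 05.94 is 16.5%.
Origin Velador qualifies under the Casistan–Velador agreement and 05.94 is covered: preferential rate Free applies instead.
The additional-duty order on 05.94 targets Pelistan, not Velador; it does not apply.
Duty = $540,906.08 × 0% = $0.00.
Total = $406,839.31 + $0.00 = $406,839.31.

$406,839.31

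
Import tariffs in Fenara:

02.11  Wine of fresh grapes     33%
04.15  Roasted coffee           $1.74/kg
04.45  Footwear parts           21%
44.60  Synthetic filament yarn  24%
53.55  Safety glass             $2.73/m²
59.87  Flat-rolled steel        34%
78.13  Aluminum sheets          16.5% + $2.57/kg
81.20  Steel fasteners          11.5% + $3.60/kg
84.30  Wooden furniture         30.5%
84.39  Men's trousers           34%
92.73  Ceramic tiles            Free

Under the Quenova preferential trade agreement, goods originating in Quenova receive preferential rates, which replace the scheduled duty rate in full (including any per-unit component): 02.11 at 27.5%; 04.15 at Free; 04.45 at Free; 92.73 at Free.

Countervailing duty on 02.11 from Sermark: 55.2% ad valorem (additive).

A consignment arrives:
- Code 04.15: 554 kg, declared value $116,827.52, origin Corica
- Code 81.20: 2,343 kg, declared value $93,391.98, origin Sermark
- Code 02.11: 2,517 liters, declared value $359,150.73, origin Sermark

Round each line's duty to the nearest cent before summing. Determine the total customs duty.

Line 1 (04.15, Corica, 554 kg, $116,827.52):
Base rate for 04.15 is $1.74/kg.
04.15 has an FTA preferential rate, but origin Corica is not Quenova; base rate stands.
Duty = 554 × $1.74 = $963.96.
Line 2 (81.20, Sermark, 2,343 kg, $93,391.98):
Base rate for 81.20 is 11.5% + $3.60/kg.
Duty = $93,391.98 × 11.5% + 2,343 × $3.60 = $19,174.88.
Line 3 (02.11, Sermark, 2,517 liters, $359,150.73):
Base rate for 02.11 is 33%.
02.11 has an FTA preferential rate, but origin Sermark is not Quenova; base rate stands.
Additional duty on 02.11 from Sermark: +55.2%. Applied ad valorem rate: 33% + 55.2% = 88.2%.
Duty = $359,150.73 × 88.2% = $316,770.94.
Total = $963.96 + $19,174.88 + $316,770.94 = $336,909.78.

$336,909.78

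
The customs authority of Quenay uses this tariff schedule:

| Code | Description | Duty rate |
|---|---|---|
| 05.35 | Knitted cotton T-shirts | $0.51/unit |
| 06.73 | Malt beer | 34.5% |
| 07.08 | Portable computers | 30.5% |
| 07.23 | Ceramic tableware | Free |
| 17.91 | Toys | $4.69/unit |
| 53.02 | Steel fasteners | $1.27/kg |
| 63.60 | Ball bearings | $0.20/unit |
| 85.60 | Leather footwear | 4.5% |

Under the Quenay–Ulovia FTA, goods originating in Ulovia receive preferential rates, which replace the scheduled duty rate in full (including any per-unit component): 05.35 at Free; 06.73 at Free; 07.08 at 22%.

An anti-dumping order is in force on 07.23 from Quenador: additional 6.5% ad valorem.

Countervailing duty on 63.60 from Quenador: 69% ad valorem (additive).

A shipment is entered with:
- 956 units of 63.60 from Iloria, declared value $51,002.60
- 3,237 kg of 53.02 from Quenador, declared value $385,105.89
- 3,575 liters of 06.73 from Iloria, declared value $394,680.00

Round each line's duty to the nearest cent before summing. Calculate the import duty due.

Line 1 (63.60, Iloria, 956 units, $51,002.60):
Base rate for 63.60 is $0.20/unit.
The additional-duty order on 63.60 targets Quenador, not Iloria; it does not apply.
Duty = 956 × $0.20 = $191.20.
Line 2 (53.02, Quenador, 3,237 kg, $385,105.89):
Base rate for 53.02 is $1.27/kg.
Duty = 3,237 × $1.27 = $4,110.99.
Line 3 (06.73, Iloria, 3,575 liters, $394,680.00):
Base rate for 06.73 is 34.5%.
06.73 has an FTA preferential rate, but origin Iloria is not Ulovia; base rate stands.
Duty = $394,680.00 × 34.5% = $136,164.60.
Total = $191.20 + $4,110.99 + $136,164.60 = $140,466.79.

$140,466.79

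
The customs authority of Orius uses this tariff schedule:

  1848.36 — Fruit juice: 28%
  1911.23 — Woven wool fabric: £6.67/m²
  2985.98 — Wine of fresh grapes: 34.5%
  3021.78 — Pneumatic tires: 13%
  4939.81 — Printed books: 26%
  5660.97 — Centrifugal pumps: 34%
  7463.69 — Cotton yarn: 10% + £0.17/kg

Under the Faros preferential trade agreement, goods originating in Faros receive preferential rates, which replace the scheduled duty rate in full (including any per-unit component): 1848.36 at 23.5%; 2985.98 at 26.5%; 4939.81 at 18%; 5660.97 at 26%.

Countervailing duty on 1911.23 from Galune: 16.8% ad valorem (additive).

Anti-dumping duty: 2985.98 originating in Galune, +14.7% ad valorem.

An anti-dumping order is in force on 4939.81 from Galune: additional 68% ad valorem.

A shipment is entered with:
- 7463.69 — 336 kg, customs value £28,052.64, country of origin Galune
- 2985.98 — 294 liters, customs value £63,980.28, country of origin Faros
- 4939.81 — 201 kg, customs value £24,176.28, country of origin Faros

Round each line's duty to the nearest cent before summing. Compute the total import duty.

£24,168.88

Line 1 (7463.69, Galune, 336 kg, £28,052.64):
Base rate for 7463.69 is 10% + £0.17/kg.
Duty = £28,052.64 × 10% + 336 × £0.17 = £2,862.38.
Line 2 (2985.98, Faros, 294 liters, £63,980.28):
Base rate for 2985.98 is 34.5%.
Origin Faros qualifies under the Orius–Faros agreement and 2985.98 is covered: preferential rate 26.5% applies instead.
The additional-duty order on 2985.98 targets Galune, not Faros; it does not apply.
Duty = £63,980.28 × 26.5% = £16,954.77.
Line 3 (4939.81, Faros, 201 kg, £24,176.28):
Base rate for 4939.81 is 26%.
Origin Faros qualifies under the Orius–Faros agreement and 4939.81 is covered: preferential rate 18% applies instead.
The additional-duty order on 4939.81 targets Galune, not Faros; it does not apply.
Duty = £24,176.28 × 18% = £4,351.73.
Total = £2,862.38 + £16,954.77 + £4,351.73 = £24,168.88.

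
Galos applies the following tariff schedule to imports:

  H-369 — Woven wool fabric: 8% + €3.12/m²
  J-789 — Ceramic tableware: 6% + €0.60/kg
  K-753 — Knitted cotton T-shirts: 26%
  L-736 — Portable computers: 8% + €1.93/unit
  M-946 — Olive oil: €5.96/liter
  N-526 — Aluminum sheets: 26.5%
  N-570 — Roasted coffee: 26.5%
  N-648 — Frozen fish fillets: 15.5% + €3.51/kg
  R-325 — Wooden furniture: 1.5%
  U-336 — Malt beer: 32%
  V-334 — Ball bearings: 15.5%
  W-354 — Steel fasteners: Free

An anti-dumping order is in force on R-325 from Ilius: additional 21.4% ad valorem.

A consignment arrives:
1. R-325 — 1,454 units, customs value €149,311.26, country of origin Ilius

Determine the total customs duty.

€34,192.28

Line 1 (R-325, Ilius, 1,454 units, €149,311.26):
Base rate for R-325 is 1.5%.
Additional duty on R-325 from Ilius: +21.4%. Applied ad valorem rate: 1.5% + 21.4% = 22.9%.
Duty = €149,311.26 × 22.9% = €34,192.28.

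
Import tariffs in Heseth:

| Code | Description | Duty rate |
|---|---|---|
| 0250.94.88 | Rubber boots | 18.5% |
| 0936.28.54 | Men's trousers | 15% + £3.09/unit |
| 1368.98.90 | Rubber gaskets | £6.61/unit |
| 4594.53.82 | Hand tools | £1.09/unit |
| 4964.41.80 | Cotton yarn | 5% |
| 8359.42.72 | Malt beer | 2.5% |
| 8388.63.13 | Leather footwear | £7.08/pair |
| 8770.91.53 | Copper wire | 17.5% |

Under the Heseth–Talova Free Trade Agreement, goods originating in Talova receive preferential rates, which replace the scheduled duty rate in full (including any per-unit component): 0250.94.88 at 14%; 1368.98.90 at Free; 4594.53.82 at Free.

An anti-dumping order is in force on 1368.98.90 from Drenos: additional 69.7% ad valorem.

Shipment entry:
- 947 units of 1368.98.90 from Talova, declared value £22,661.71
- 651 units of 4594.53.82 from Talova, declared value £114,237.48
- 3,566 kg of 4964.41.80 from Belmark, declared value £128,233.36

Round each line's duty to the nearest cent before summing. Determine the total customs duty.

£6,411.67

Line 1 (1368.98.90, Talova, 947 units, £22,661.71):
Base rate for 1368.98.90 is £6.61/unit.
Origin Talova qualifies under the Heseth–Talova agreement and 1368.98.90 is covered: preferential rate Free applies instead.
The additional-duty order on 1368.98.90 targets Drenos, not Talova; it does not apply.
Duty = £22,661.71 × 0% = £0.00.
Line 2 (4594.53.82, Talova, 651 units, £114,237.48):
Base rate for 4594.53.82 is £1.09/unit.
Origin Talova qualifies under the Heseth–Talova agreement and 4594.53.82 is covered: preferential rate Free applies instead.
Duty = £114,237.48 × 0% = £0.00.
Line 3 (4964.41.80, Belmark, 3,566 kg, £128,233.36):
Base rate for 4964.41.80 is 5%.
Duty = £128,233.36 × 5% = £6,411.67.
Total = £0.00 + £0.00 + £6,411.67 = £6,411.67.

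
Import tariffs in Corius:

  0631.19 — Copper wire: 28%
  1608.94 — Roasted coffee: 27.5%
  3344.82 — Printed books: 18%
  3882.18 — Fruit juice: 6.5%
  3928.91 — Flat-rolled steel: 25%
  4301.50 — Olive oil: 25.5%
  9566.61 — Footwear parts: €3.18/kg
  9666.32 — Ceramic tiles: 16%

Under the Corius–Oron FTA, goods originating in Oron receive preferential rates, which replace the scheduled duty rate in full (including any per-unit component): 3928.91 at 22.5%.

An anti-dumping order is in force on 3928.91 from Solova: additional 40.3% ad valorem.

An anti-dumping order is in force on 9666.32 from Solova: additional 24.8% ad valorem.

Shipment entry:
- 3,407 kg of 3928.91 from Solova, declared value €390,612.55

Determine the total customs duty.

Line 1 (3928.91, Solova, 3,407 kg, €390,612.55):
Base rate for 3928.91 is 25%.
3928.91 has an FTA preferential rate, but origin Solova is not Oron; base rate stands.
Additional duty on 3928.91 from Solova: +40.3%. Applied ad valorem rate: 25% + 40.3% = 65.3%.
Duty = €390,612.55 × 65.3% = €255,070.00.

€255,070.00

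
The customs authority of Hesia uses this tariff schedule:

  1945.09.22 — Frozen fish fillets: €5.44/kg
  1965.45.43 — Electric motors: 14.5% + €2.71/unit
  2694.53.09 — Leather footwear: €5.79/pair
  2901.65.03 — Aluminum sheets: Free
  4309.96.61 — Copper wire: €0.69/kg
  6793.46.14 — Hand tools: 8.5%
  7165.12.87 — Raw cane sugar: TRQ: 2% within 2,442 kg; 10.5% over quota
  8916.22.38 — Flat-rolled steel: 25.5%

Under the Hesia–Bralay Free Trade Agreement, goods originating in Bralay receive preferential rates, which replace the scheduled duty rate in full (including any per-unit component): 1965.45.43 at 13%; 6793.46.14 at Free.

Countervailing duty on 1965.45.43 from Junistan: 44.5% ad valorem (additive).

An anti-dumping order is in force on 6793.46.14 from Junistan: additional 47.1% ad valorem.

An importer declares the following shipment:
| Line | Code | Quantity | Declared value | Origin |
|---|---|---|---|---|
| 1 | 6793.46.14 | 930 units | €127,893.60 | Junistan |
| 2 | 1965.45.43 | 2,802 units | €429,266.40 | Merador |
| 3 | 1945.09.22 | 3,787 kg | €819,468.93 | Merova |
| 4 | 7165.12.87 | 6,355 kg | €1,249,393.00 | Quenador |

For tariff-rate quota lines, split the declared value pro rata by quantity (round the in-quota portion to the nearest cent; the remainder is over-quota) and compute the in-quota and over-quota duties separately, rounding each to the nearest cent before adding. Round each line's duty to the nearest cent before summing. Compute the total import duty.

€251,925.17

Line 1 (6793.46.14, Junistan, 930 units, €127,893.60):
Base rate for 6793.46.14 is 8.5%.
6793.46.14 has an FTA preferential rate, but origin Junistan is not Bralay; base rate stands.
Additional duty on 6793.46.14 from Junistan: +47.1%. Applied ad valorem rate: 8.5% + 47.1% = 55.6%.
Duty = €127,893.60 × 55.6% = €71,108.84.
Line 2 (1965.45.43, Merador, 2,802 units, €429,266.40):
Base rate for 1965.45.43 is 14.5% + €2.71/unit.
1965.45.43 has an FTA preferential rate, but origin Merador is not Bralay; base rate stands.
The additional-duty order on 1965.45.43 targets Junistan, not Merador; it does not apply.
Duty = €429,266.40 × 14.5% + 2,802 × €2.71 = €69,837.05.
Line 3 (1945.09.22, Merova, 3,787 kg, €819,468.93):
Base rate for 1945.09.22 is €5.44/kg.
Duty = 3,787 × €5.44 = €20,601.28.
Line 4 (7165.12.87, Quenador, 6,355 kg, €1,249,393.00):
Code 7165.12.87 is under a tariff-rate quota (threshold 2,442 kg). In-quota: 2,442 kg at 2%; over-quota: 3,913 kg at 10.5%.
Pro-rata value split: in-quota = €1,249,393.00 × 2,442/6,355 = €480,097.20; over-quota = €1,249,393.00 − €480,097.20 = €769,295.80.
In-quota duty = €480,097.20 × 2% = €9,601.94. Over-quota duty = €769,295.80 × 10.5% = €80,776.06.
Line duty = €9,601.94 + €80,776.06 = €90,378.00.
Total = €71,108.84 + €69,837.05 + €20,601.28 + €90,378.00 = €251,925.17.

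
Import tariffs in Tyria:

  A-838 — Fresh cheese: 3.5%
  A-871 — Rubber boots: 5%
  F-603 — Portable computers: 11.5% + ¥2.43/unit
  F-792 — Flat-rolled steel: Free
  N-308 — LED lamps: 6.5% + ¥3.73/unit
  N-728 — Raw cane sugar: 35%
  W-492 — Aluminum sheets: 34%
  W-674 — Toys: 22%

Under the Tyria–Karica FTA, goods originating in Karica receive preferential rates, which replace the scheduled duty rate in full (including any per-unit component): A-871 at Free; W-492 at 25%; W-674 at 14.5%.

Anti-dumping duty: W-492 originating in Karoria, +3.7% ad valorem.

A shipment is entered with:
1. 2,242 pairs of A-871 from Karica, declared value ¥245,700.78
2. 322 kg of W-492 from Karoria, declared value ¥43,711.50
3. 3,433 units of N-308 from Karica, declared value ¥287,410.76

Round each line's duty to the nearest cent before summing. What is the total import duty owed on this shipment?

¥47,966.03

Line 1 (A-871, Karica, 2,242 pairs, ¥245,700.78):
Base rate for A-871 is 5%.
Origin Karica qualifies under the Tyria–Karica agreement and A-871 is covered: preferential rate Free applies instead.
Duty = ¥245,700.78 × 0% = ¥0.00.
Line 2 (W-492, Karoria, 322 kg, ¥43,711.50):
Base rate for W-492 is 34%.
W-492 has an FTA preferential rate, but origin Karoria is not Karica; base rate stands.
Additional duty on W-492 from Karoria: +3.7%. Applied ad valorem rate: 34% + 3.7% = 37.7%.
Duty = ¥43,711.50 × 37.7% = ¥16,479.24.
Line 3 (N-308, Karica, 3,433 units, ¥287,410.76):
Base rate for N-308 is 6.5% + ¥3.73/unit.
Origin Karica is the FTA partner but N-308 is not on the preference list; base rate stands.
Duty = ¥287,410.76 × 6.5% + 3,433 × ¥3.73 = ¥31,486.79.
Total = ¥0.00 + ¥16,479.24 + ¥31,486.79 = ¥47,966.03.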